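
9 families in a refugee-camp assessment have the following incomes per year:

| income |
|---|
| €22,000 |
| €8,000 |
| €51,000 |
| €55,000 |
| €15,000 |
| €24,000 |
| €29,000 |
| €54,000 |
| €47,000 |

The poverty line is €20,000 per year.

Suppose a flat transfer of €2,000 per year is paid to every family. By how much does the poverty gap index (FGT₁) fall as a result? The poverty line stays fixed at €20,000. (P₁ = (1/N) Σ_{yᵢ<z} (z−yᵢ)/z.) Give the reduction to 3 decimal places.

Before: below the line — €8,000, €15,000; poverty gap index (FGT₁) = 0.09444.
After the €2,000 transfer: below the line — €10,000, €17,000; poverty gap index (FGT₁) = 0.07222.
Reduction = 0.09444 − 0.07222 = 0.022.

0.022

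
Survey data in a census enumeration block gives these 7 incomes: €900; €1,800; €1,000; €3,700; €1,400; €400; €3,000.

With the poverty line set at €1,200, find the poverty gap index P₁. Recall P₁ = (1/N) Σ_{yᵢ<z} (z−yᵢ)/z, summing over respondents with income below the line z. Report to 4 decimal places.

0.1548

Below the line: €400, €900, €1,000 (q = 3 of N = 7).
Gap ratios (z−y)/z: (1200−400)/1200 = 0.6667; (1200−900)/1200 = 0.2500; (1200−1000)/1200 = 0.1667.
Sum of shortfalls = 1.083333; P₁ averages over all N: 1.083333 / 7 = 0.1548.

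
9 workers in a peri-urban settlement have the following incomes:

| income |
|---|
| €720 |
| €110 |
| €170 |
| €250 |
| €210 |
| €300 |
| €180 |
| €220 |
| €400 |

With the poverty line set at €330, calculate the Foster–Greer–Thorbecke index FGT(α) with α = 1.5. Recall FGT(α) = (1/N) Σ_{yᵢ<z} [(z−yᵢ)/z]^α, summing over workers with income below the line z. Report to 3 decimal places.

Below the line: €110, €170, €180, €210, €220, €250, €300 (q = 7 of N = 9).
Shortfall ratios: (330−110)/330 = 0.6667; (330−170)/330 = 0.4848; (330−180)/330 = 0.4545; (330−210)/330 = 0.3636; (330−220)/330 = 0.3333; (330−250)/330 = 0.2424; (330−300)/330 = 0.0909.
Raised to α = 1.5: 0.54433; 0.33761; 0.30645; 0.21928; 0.19245; 0.11936; 0.02741.
Sum = 1.746893; FGT(1.5) = 1.746893 / 9 = 0.194.

0.194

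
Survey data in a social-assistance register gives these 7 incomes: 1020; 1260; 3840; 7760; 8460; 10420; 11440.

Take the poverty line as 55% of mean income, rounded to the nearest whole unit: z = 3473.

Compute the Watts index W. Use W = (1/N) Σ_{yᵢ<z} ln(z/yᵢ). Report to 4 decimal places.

Below z: 1020, 1260 (q = 2 of N = 7).
ln(z/y) terms: ln(3473/1020) = 1.2252; ln(3473/1260) = 1.0139.
W = 2.239123 / 7 = 0.3199.

0.3199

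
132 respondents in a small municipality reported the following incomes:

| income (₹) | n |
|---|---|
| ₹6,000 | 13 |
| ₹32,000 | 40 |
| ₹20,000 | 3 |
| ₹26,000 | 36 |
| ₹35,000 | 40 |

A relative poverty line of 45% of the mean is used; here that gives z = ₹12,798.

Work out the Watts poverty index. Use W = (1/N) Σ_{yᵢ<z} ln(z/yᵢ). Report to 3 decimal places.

Poor units: 13×₹6,000 (q = 13 of N = 132).
Log gaps: ln(12798/6000) = 0.7575 (×13).
W = 9.847883 / 132 = 0.075.

0.075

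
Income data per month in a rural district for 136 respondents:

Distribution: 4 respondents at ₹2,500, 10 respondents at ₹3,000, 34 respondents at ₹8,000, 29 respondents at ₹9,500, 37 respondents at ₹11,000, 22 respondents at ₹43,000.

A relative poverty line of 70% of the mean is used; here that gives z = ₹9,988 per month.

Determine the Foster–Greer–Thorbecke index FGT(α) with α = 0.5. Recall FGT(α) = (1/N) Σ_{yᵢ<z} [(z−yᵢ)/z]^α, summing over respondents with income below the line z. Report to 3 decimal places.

0.246

Incomes under z: 4×₹2,500, 10×₹3,000, 34×₹8,000, 29×₹9,500 (q = 77 of N = 136).
Relative gaps: (9988−2500)/9988 = 0.7497 (×4); (9988−3000)/9988 = 0.6996 (×10); (9988−8000)/9988 = 0.1990 (×34); (9988−9500)/9988 = 0.0489 (×29).
Raised to α = 0.5: 0.86585 (×4); 0.83644 (×10); 0.44614 (×34); 0.22104 (×29).
Sum = 33.406692; FGT(0.5) = 33.406692 / 136 = 0.246.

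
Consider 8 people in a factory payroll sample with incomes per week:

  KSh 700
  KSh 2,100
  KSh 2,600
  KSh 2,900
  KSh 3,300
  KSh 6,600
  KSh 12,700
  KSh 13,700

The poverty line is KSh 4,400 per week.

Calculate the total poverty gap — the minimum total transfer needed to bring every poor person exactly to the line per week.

Incomes under z: KSh 700, KSh 2,100, KSh 2,600, KSh 2,900, KSh 3,300 (q = 5 of N = 8).
Individual gaps: 4400−700 = 3700; 4400−2100 = 2300; 4400−2600 = 1800; 4400−2900 = 1500; 4400−3300 = 1100.
Aggregate gap = KSh 10,400.

KSh 10,400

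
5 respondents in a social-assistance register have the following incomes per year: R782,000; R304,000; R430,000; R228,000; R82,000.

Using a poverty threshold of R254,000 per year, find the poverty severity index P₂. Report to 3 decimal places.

Below z: R82,000, R228,000 (q = 2 of N = 5).
Shortfall ratios: (254000−82000)/254000 = 0.6772; (254000−228000)/254000 = 0.1024.
Squared: 0.4586; 0.0105.
Sum = 0.469031; P₂ = 0.469031 / 5 = 0.094.

0.094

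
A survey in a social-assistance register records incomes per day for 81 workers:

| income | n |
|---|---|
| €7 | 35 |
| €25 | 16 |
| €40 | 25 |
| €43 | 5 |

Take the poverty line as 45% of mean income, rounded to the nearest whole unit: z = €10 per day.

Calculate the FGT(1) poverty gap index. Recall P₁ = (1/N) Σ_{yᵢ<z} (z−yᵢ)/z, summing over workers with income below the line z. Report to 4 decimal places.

0.1296

Incomes under z: 35×€7 (q = 35 of N = 81).
Normalized shortfalls: (10−7)/10 = 0.3000 (×35).
Sum of shortfalls = 10.500000; P₁ averages over all N: 10.500000 / 81 = 0.1296.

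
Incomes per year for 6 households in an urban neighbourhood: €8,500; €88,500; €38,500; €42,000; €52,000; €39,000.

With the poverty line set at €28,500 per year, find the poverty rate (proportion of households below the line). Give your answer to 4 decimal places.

1 of the 6 households have income below €28,500.
H = 1/6 = 0.1667.

0.1667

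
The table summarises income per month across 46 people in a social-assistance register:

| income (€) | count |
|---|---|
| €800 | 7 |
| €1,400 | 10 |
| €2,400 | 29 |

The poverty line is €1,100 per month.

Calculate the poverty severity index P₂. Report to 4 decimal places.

0.0113

Below the line: 7×€800 (q = 7 of N = 46).
Gap ratios (z−y)/z: (1100−800)/1100 = 0.2727 (×7).
Squared: 0.0744 (×7).
Sum = 0.520661; P₂ = 0.520661 / 46 = 0.0113.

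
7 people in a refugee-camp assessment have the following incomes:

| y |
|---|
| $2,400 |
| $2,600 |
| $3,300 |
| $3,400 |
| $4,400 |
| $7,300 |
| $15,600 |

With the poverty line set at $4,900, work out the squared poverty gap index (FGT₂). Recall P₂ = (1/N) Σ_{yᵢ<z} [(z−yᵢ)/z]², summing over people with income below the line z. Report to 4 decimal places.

Incomes under z: $2,400, $2,600, $3,300, $3,400, $4,400 (q = 5 of N = 7).
Relative gaps: (4900−2400)/4900 = 0.5102; (4900−2600)/4900 = 0.4694; (4900−3300)/4900 = 0.3265; (4900−3400)/4900 = 0.3061; (4900−4400)/4900 = 0.1020.
Squared: 0.2603; 0.2203; 0.1066; 0.0937; 0.0104.
Sum = 0.691379; P₂ = 0.691379 / 7 = 0.0988.

0.0988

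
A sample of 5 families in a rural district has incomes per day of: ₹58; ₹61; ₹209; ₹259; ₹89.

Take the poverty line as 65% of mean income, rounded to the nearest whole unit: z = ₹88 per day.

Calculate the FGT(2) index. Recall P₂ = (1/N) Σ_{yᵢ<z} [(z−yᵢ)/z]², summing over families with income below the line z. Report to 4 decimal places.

Below z: ₹58, ₹61 (q = 2 of N = 5).
Gap ratios (z−y)/z: (88−58)/88 = 0.3409; (88−61)/88 = 0.3068.
Squared: 0.1162; 0.0941.
Sum = 0.210356; P₂ = 0.210356 / 5 = 0.0421.

0.0421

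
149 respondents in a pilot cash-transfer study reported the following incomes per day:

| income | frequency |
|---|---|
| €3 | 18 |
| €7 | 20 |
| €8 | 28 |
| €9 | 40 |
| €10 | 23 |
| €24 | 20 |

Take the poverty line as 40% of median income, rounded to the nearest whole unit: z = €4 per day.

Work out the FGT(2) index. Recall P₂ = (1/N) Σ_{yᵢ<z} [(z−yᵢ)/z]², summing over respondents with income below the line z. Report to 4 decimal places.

Incomes under z: 18×€3 (q = 18 of N = 149).
Relative gaps: (4−3)/4 = 0.2500 (×18).
Squared: 0.0625 (×18).
Sum = 1.125000; P₂ = 1.125000 / 149 = 0.0076.

0.0076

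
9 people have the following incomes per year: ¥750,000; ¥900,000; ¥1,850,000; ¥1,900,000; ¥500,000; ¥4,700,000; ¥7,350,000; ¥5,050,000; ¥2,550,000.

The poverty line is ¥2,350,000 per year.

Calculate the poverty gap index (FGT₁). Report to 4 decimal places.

Below the line: ¥500,000, ¥750,000, ¥900,000, ¥1,850,000, ¥1,900,000 (q = 5 of N = 9).
Relative gaps: (2350000−500000)/2350000 = 0.7872; (2350000−750000)/2350000 = 0.6809; (2350000−900000)/2350000 = 0.6170; (2350000−1850000)/2350000 = 0.2128; (2350000−1900000)/2350000 = 0.1915.
Sum of shortfalls = 2.489362; P₁ averages over all N: 2.489362 / 9 = 0.2766.

0.2766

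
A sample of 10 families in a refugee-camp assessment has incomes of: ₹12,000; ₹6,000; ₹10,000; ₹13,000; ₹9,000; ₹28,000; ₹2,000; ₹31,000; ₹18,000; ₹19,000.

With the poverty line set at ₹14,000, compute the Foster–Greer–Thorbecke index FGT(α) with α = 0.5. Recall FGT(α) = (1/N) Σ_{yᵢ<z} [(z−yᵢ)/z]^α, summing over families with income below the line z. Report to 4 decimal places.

0.3459

Incomes under z: ₹2,000, ₹6,000, ₹9,000, ₹10,000, ₹12,000, ₹13,000 (q = 6 of N = 10).
Normalized shortfalls: (14000−2000)/14000 = 0.8571; (14000−6000)/14000 = 0.5714; (14000−9000)/14000 = 0.3571; (14000−10000)/14000 = 0.2857; (14000−12000)/14000 = 0.1429; (14000−13000)/14000 = 0.0714.
Raised to α = 0.5: 0.92582; 0.75593; 0.59761; 0.53452; 0.37796; 0.26726.
Sum = 3.459112; FGT(0.5) = 3.459112 / 10 = 0.3459.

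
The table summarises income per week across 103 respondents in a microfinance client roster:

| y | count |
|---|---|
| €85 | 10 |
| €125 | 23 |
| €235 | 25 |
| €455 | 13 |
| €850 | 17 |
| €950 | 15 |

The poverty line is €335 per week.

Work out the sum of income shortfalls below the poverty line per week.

€9,830

Incomes under z: 10×€85, 23×€125, 25×€235 (q = 58 of N = 103).
Individual gaps: 10×(335−85) = 2500; 23×(335−125) = 4830; 25×(335−235) = 2500.
Aggregate gap = €9,830.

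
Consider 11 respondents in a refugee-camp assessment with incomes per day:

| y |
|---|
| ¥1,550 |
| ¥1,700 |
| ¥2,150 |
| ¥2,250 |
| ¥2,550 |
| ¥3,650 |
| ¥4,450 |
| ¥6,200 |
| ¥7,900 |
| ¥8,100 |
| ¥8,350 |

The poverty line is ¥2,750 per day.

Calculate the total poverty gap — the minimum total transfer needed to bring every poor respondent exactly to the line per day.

¥3,550

Poor units: ¥1,550, ¥1,700, ¥2,150, ¥2,250, ¥2,550 (q = 5 of N = 11).
Individual gaps: 2750−1550 = 1200; 2750−1700 = 1050; 2750−2150 = 600; 2750−2250 = 500; 2750−2550 = 200.
Aggregate gap = ¥3,550.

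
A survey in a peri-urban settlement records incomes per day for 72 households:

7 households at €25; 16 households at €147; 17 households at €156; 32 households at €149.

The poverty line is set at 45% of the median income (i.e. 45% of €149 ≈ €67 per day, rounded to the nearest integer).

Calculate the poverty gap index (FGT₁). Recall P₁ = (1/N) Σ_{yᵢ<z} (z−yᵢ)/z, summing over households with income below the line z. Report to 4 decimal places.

0.0609

Poor units: 7×€25 (q = 7 of N = 72).
Normalized shortfalls: (67−25)/67 = 0.6269 (×7).
Sum of shortfalls = 4.388060; P₁ averages over all N: 4.388060 / 72 = 0.0609.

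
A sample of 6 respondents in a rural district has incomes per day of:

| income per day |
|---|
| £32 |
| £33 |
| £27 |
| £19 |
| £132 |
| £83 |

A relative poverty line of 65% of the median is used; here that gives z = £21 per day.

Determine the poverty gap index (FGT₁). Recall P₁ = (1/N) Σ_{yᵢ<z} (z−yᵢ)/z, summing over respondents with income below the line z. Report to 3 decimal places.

0.016

Poor units: £19 (q = 1 of N = 6).
Relative gaps: (21−19)/21 = 0.0952.
Sum of shortfalls = 0.095238; P₁ averages over all N: 0.095238 / 6 = 0.016.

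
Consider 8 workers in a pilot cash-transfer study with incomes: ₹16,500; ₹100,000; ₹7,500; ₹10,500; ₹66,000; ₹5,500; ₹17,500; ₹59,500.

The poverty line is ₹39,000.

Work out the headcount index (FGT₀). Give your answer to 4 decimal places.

5 of the 8 workers have income below ₹39,000.
H = 5/8 = 0.6250.

0.6250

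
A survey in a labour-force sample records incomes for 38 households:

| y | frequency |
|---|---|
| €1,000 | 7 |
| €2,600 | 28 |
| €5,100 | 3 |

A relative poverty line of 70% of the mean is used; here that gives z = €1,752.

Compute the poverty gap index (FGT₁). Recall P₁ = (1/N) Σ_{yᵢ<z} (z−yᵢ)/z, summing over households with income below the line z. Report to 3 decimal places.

Below z: 7×€1,000 (q = 7 of N = 38).
Gap ratios (z−y)/z: (1752−1000)/1752 = 0.4292 (×7).
Sum of shortfalls = 3.004566; P₁ averages over all N: 3.004566 / 38 = 0.079.

0.079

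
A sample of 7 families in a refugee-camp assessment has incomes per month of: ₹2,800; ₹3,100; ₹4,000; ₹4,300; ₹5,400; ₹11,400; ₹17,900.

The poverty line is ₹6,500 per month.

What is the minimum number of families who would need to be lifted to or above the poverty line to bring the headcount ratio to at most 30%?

3

Currently q = 5 of N = 7 are below the line (H = 0.714).
A headcount ratio of at most 30% allows at most ⌊0.30 × 7⌋ = 2 poor families.
So at least 5 − 2 = 3 must be lifted.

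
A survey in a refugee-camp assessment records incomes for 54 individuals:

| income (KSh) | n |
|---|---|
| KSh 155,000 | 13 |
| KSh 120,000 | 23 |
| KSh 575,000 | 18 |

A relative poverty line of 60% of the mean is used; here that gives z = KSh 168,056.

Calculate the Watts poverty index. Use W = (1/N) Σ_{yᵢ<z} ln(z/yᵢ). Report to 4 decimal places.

0.1629

Poor units: 23×KSh 120,000, 13×KSh 155,000 (q = 36 of N = 54).
Log shortfalls: ln(168056/120000) = 0.3368 (×23); ln(168056/155000) = 0.0809 (×13).
W = 8.797865 / 54 = 0.1629.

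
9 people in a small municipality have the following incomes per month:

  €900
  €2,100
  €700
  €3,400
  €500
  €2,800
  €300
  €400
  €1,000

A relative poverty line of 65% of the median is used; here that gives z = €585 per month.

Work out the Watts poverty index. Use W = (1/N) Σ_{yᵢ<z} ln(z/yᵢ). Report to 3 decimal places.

Below z: €300, €400, €500 (q = 3 of N = 9).
Log shortfalls: ln(585/300) = 0.6678; ln(585/400) = 0.3801; ln(585/500) = 0.1570.
W = 1.204980 / 9 = 0.134.

0.134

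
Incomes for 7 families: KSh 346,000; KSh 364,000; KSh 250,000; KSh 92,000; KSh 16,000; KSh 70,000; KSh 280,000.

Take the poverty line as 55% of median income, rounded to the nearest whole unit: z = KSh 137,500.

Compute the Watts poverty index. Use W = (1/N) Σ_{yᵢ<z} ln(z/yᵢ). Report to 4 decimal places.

0.4611

Poor units: KSh 16,000, KSh 70,000, KSh 92,000 (q = 3 of N = 7).
Log shortfalls: ln(137500/16000) = 2.1510; ln(137500/70000) = 0.6751; ln(137500/92000) = 0.4018.
W = 3.227999 / 7 = 0.4611.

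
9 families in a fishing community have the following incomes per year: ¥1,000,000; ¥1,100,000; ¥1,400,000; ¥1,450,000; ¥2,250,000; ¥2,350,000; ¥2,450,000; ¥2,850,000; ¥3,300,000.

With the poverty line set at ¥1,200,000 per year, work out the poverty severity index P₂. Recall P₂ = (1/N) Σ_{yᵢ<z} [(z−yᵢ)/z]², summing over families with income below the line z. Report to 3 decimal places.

Below the line: ¥1,000,000, ¥1,100,000 (q = 2 of N = 9).
Relative gaps: (1200000−1000000)/1200000 = 0.1667; (1200000−1100000)/1200000 = 0.0833.
Squared: 0.0278; 0.0069.
Sum = 0.034722; P₂ = 0.034722 / 9 = 0.004.

0.004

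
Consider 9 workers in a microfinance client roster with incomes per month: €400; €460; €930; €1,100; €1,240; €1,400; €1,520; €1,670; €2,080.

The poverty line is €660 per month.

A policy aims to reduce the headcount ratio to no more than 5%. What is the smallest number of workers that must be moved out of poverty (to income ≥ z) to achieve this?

2 of the 9 workers are poor, so H = 2/9 = 0.222.
A headcount ratio of at most 5% allows at most ⌊0.05 × 9⌋ = 0 poor workers.
So at least 2 − 0 = 2 must be lifted.

2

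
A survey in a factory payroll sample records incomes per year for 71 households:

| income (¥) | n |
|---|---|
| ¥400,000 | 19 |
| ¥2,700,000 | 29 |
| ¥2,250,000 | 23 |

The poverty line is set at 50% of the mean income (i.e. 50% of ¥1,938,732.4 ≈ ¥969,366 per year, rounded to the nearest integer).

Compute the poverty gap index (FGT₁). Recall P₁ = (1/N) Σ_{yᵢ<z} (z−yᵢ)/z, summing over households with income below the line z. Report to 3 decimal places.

Below the line: 19×¥400,000 (q = 19 of N = 71).
Gap ratios (z−y)/z: (969366−400000)/969366 = 0.5874 (×19).
Sum of shortfalls = 11.159824; P₁ averages over all N: 11.159824 / 71 = 0.157.

0.157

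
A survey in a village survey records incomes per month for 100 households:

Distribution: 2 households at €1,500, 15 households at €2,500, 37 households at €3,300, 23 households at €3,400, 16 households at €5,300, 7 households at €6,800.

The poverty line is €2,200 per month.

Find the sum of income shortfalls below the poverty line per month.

€1,400

Below z: 2×€1,500 (q = 2 of N = 100).
Individual gaps: 2×(2200−1500) = 1400.
Aggregate gap = €1,400.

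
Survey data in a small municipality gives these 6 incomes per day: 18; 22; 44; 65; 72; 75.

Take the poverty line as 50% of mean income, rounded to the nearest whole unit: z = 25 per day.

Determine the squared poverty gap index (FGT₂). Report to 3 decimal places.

0.015

Incomes under z: 18, 22 (q = 2 of N = 6).
Gap ratios (z−y)/z: (25−18)/25 = 0.2800; (25−22)/25 = 0.1200.
Squared: 0.0784; 0.0144.
Sum = 0.092800; P₂ = 0.092800 / 6 = 0.015.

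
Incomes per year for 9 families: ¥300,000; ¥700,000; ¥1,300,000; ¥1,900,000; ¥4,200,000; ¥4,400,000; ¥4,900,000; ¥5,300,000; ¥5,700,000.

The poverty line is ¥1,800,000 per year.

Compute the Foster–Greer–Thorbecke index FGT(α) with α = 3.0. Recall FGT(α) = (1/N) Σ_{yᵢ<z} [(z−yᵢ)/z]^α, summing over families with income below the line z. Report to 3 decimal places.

Below z: ¥300,000, ¥700,000, ¥1,300,000 (q = 3 of N = 9).
Gap ratios (z−y)/z: (1800000−300000)/1800000 = 0.8333; (1800000−700000)/1800000 = 0.6111; (1800000−1300000)/1800000 = 0.2778.
Raised to α = 3.0: 0.57870; 0.22822; 0.02143.
Sum = 0.828361; FGT(3.0) = 0.828361 / 9 = 0.092.

0.092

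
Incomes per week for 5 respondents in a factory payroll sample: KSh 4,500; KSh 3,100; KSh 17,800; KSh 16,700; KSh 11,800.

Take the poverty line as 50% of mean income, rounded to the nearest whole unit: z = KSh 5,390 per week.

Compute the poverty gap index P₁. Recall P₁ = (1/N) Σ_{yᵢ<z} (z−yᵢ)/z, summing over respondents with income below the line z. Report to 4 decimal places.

0.1180

Below the line: KSh 3,100, KSh 4,500 (q = 2 of N = 5).
Shortfall ratios: (5390−3100)/5390 = 0.4249; (5390−4500)/5390 = 0.1651.
Sum of shortfalls = 0.589981; P₁ averages over all N: 0.589981 / 5 = 0.1180.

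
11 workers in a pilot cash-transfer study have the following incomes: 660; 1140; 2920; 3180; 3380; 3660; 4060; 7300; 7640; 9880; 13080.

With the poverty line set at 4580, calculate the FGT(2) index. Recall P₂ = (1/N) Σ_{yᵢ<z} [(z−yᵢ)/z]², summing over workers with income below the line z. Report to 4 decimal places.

Incomes under z: 660, 1140, 2920, 3180, 3380, 3660, 4060 (q = 7 of N = 11).
Gap ratios (z−y)/z: (4580−660)/4580 = 0.8559; (4580−1140)/4580 = 0.7511; (4580−2920)/4580 = 0.3624; (4580−3180)/4580 = 0.3057; (4580−3380)/4580 = 0.2620; (4580−3660)/4580 = 0.2009; (4580−4060)/4580 = 0.1135.
Squared: 0.7326; 0.5641; 0.1314; 0.0934; 0.0686; 0.0404; 0.0129.
Sum = 1.643390; P₂ = 1.643390 / 11 = 0.1494.

0.1494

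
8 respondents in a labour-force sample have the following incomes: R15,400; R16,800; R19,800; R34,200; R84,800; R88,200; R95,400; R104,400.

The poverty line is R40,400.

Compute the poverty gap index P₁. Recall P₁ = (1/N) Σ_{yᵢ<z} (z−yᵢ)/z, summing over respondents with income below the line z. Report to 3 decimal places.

0.233

Below z: R15,400, R16,800, R19,800, R34,200 (q = 4 of N = 8).
Relative gaps: (40400−15400)/40400 = 0.6188; (40400−16800)/40400 = 0.5842; (40400−19800)/40400 = 0.5099; (40400−34200)/40400 = 0.1535.
Σ = 1.866337. Dividing by the full population N = 8 gives P₁ = 0.233.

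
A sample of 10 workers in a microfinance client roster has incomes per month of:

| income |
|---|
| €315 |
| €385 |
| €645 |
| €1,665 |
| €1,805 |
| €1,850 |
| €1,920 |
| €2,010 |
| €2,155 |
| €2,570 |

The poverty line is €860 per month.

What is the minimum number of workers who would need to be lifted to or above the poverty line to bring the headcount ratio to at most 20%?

3 of the 10 workers are poor, so H = 3/10 = 0.300.
A headcount ratio of at most 20% allows at most ⌊0.20 × 10⌋ = 2 poor workers.
So at least 3 − 2 = 1 must be lifted.

1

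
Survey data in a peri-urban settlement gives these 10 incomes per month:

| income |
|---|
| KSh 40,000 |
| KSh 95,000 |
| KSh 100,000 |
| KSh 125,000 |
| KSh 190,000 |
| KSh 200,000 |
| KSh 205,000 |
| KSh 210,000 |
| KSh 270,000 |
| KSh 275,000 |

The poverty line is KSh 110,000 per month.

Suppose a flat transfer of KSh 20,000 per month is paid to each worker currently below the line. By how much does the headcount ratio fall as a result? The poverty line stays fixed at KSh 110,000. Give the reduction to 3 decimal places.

Before: below the line — KSh 40,000, KSh 95,000, KSh 100,000; headcount ratio = 0.30000.
After the KSh 20,000 transfer: below the line — KSh 60,000; headcount ratio = 0.10000.
Reduction = 0.30000 − 0.10000 = 0.200.

0.200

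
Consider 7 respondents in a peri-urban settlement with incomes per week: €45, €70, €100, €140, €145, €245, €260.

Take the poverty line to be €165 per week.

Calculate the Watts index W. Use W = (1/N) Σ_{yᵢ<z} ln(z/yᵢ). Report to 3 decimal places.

Below z: €45, €70, €100, €140, €145 (q = 5 of N = 7).
Log shortfalls: ln(165/45) = 1.2993; ln(165/70) = 0.8575; ln(165/100) = 0.5008; ln(165/140) = 0.1643; ln(165/145) = 0.1292.
W = 2.951023 / 7 = 0.422.

0.422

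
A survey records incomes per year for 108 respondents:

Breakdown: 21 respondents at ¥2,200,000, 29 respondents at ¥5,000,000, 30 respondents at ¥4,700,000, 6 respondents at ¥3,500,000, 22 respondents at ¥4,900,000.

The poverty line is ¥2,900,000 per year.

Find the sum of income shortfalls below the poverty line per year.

¥14,700,000

Incomes under z: 21×¥2,200,000 (q = 21 of N = 108).
Individual gaps: 21×(2900000−2200000) = 14700000.
Aggregate gap = ¥14,700,000.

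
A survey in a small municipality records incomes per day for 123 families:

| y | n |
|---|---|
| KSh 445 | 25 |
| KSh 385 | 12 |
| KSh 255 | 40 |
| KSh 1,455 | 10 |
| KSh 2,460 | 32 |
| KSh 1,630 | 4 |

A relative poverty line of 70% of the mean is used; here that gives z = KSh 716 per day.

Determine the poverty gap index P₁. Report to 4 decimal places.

0.3314

Below z: 40×KSh 255, 12×KSh 385, 25×KSh 445 (q = 77 of N = 123).
Gap ratios (z−y)/z: (716−255)/716 = 0.6439 (×40); (716−385)/716 = 0.4623 (×12); (716−445)/716 = 0.3785 (×25).
Σ = 40.763966. Dividing by the full population N = 123 gives P₁ = 0.3314.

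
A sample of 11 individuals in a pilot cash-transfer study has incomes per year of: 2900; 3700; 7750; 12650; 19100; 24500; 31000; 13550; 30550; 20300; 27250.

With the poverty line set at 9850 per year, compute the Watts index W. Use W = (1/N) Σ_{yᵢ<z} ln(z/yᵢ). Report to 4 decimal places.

0.2220

Below the line: 2900, 3700, 7750 (q = 3 of N = 11).
ln(z/y) terms: ln(9850/2900) = 1.2228; ln(9850/3700) = 0.9791; ln(9850/7750) = 0.2398.
W = 2.441678 / 11 = 0.2220.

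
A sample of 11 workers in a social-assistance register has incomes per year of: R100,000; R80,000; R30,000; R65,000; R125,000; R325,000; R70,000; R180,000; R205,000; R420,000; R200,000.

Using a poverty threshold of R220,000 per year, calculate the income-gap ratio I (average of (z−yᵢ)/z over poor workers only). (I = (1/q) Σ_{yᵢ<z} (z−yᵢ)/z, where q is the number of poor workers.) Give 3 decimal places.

0.467

Poor units: R30,000, R65,000, R70,000, R80,000, R100,000, R125,000, R180,000, R200,000, R205,000 (q = 9 of N = 11).
Relative gaps: 0.8636, 0.7045, 0.6818, 0.6364, 0.5455, 0.4318, 0.1818, 0.0909, 0.0682; sum = 4.204545.
I averages over the q = 9 poor units only: 4.204545 / 9 = 0.467.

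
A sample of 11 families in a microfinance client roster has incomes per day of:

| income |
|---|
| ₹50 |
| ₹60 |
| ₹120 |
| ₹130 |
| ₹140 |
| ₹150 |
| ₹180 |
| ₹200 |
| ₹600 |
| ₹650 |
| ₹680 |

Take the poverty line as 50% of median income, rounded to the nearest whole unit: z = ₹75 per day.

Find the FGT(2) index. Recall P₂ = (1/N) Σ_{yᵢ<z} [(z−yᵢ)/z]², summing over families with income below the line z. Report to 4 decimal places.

0.0137

Below z: ₹50, ₹60 (q = 2 of N = 11).
Normalized shortfalls: (75−50)/75 = 0.3333; (75−60)/75 = 0.2000.
Squared: 0.1111; 0.0400.
Sum = 0.151111; P₂ = 0.151111 / 11 = 0.0137.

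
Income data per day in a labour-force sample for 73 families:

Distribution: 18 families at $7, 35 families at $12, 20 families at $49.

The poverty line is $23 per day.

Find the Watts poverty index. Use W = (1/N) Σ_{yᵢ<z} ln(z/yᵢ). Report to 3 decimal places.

Below the line: 18×$7, 35×$12 (q = 53 of N = 73).
ln(z/y) terms: ln(23/7) = 1.1896 (×18); ln(23/12) = 0.6506 (×35).
W = 44.183078 / 73 = 0.605.

0.605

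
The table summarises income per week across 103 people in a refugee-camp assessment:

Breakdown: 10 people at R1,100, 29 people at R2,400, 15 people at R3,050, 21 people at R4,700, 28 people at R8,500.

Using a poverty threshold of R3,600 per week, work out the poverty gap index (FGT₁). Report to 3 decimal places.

Below z: 10×R1,100, 29×R2,400, 15×R3,050 (q = 54 of N = 103).
Gap ratios (z−y)/z: (3600−1100)/3600 = 0.6944 (×10); (3600−2400)/3600 = 0.3333 (×29); (3600−3050)/3600 = 0.1528 (×15).
Σ = 18.902778. Dividing by the full population N = 103 gives P₁ = 0.184.

0.184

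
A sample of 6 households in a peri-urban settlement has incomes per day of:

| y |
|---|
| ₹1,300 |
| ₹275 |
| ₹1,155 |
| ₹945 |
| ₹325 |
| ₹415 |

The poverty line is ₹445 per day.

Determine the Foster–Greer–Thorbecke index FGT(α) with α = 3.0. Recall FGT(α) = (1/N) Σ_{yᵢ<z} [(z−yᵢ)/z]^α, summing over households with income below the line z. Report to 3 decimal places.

0.013

Poor units: ₹275, ₹325, ₹415 (q = 3 of N = 6).
Relative gaps: (445−275)/445 = 0.3820; (445−325)/445 = 0.2697; (445−415)/445 = 0.0674.
Raised to α = 3.0: 0.05575; 0.01961; 0.00031.
Sum = 0.075669; FGT(3.0) = 0.075669 / 6 = 0.013.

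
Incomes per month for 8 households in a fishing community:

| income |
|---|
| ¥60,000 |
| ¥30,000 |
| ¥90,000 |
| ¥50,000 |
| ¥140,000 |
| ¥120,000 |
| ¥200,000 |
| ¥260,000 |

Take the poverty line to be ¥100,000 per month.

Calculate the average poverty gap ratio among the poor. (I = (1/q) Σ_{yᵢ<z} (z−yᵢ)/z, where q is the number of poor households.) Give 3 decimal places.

0.425

Poor units: ¥30,000, ¥50,000, ¥60,000, ¥90,000 (q = 4 of N = 8).
Shortfall ratios (z−y)/z: 0.7000, 0.5000, 0.4000, 0.1000; sum = 1.700000.
I averages over the q = 4 poor units only: 1.700000 / 4 = 0.425.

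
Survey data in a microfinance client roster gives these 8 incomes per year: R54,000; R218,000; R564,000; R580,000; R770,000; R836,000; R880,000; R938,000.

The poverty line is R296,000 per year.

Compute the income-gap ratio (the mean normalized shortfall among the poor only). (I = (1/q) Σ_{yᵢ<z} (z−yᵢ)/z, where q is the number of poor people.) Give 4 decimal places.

Poor units: R54,000, R218,000 (q = 2 of N = 8).
Relative gaps: 0.8176, 0.2635; sum = 1.081081.
The income-gap ratio divides by q (the poor only): 1.081081 / 2 = 0.5405.

0.5405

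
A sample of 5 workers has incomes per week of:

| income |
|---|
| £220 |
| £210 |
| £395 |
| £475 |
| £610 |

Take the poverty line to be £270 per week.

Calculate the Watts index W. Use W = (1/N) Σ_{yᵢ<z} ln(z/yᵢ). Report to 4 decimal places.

0.0912

Poor units: £210, £220 (q = 2 of N = 5).
ln(z/y) terms: ln(270/210) = 0.2513; ln(270/220) = 0.2048.
W = 0.456109 / 5 = 0.0912.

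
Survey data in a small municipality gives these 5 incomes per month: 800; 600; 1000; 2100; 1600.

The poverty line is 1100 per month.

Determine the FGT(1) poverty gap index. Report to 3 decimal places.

Incomes under z: 600, 800, 1000 (q = 3 of N = 5).
Normalized shortfalls: (1100−600)/1100 = 0.4545; (1100−800)/1100 = 0.2727; (1100−1000)/1100 = 0.0909.
Sum of shortfalls = 0.818182; P₁ averages over all N: 0.818182 / 5 = 0.164.

0.164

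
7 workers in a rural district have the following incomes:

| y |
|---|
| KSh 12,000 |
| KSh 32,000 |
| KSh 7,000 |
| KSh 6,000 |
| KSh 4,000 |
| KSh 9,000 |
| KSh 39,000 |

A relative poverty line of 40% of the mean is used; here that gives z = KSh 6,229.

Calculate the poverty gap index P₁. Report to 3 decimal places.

0.056

Below z: KSh 4,000, KSh 6,000 (q = 2 of N = 7).
Normalized shortfalls: (6229−4000)/6229 = 0.3578; (6229−6000)/6229 = 0.0368.
Sum of shortfalls = 0.394606; P₁ averages over all N: 0.394606 / 7 = 0.056.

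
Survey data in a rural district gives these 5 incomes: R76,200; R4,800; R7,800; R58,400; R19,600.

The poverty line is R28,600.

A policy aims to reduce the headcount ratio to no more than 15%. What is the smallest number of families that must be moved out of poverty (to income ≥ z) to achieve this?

3

Currently q = 3 of N = 5 are below the line (H = 0.600).
A headcount ratio of at most 15% allows at most ⌊0.15 × 5⌋ = 0 poor families.
So at least 3 − 0 = 3 must be lifted.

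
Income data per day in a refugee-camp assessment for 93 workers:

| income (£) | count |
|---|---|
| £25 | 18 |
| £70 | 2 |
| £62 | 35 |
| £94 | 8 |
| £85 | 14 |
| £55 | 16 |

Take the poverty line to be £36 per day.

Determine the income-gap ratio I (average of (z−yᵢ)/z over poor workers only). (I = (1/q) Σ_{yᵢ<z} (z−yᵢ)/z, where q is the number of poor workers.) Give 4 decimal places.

0.3056

Below z: 18×£25 (q = 18 of N = 93).
Relative gaps: 0.3056 (×18); sum = 5.500000.
The income-gap ratio divides by q (the poor only): 5.500000 / 18 = 0.3056.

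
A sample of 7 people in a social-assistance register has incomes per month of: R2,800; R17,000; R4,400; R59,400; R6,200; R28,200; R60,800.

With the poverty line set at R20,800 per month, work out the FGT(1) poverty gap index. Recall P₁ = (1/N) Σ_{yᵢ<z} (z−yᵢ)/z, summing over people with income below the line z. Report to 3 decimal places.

0.363

Below the line: R2,800, R4,400, R6,200, R17,000 (q = 4 of N = 7).
Gap ratios (z−y)/z: (20800−2800)/20800 = 0.8654; (20800−4400)/20800 = 0.7885; (20800−6200)/20800 = 0.7019; (20800−17000)/20800 = 0.1827.
Sum of shortfalls = 2.538462; P₁ averages over all N: 2.538462 / 7 = 0.363.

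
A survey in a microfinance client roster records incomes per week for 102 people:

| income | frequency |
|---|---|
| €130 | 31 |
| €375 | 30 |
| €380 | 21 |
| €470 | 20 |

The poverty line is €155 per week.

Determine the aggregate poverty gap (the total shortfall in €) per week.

€775

Poor units: 31×€130 (q = 31 of N = 102).
Individual gaps: 31×(155−130) = 775.
Aggregate gap = €775.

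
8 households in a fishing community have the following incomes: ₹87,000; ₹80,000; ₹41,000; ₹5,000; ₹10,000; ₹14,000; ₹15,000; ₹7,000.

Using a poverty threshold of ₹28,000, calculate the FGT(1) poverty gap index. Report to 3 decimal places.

Below z: ₹5,000, ₹7,000, ₹10,000, ₹14,000, ₹15,000 (q = 5 of N = 8).
Normalized shortfalls: (28000−5000)/28000 = 0.8214; (28000−7000)/28000 = 0.7500; (28000−10000)/28000 = 0.6429; (28000−14000)/28000 = 0.5000; (28000−15000)/28000 = 0.4643.
Sum of shortfalls = 3.178571; P₁ averages over all N: 3.178571 / 8 = 0.397.

0.397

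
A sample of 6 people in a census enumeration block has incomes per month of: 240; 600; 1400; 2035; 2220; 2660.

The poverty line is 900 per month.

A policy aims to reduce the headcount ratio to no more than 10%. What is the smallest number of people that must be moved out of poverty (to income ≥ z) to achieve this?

Currently q = 2 of N = 6 are below the line (H = 0.333).
A headcount ratio of at most 10% allows at most ⌊0.10 × 6⌋ = 0 poor people.
So at least 2 − 0 = 2 must be lifted.

2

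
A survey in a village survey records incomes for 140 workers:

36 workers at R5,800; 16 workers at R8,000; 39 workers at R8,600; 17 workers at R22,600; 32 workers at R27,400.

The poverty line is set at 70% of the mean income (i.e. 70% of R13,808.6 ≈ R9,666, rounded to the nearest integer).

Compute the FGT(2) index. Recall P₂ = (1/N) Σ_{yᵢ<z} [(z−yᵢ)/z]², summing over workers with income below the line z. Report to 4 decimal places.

Below z: 36×R5,800, 16×R8,000, 39×R8,600 (q = 91 of N = 140).
Shortfall ratios: (9666−5800)/9666 = 0.4000 (×36); (9666−8000)/9666 = 0.1724 (×16); (9666−8600)/9666 = 0.1103 (×39).
Squared: 0.1600 (×36); 0.0297 (×16); 0.0122 (×39).
Sum = 6.708453; P₂ = 6.708453 / 140 = 0.0479.

0.0479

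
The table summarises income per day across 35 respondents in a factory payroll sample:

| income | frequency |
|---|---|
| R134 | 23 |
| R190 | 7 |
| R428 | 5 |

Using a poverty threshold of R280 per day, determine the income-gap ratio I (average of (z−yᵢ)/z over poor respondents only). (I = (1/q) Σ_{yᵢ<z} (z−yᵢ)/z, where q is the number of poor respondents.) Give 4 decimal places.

0.4748

Below z: 23×R134, 7×R190 (q = 30 of N = 35).
Relative gaps: 0.5214 (×23), 0.3214 (×7); sum = 14.242857.
The income-gap ratio divides by q (the poor only): 14.242857 / 30 = 0.4748.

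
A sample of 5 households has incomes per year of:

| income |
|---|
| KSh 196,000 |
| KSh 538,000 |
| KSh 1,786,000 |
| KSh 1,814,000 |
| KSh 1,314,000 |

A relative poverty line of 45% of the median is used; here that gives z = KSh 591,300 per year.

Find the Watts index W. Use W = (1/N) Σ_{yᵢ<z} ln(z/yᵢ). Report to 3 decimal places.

Incomes under z: KSh 196,000, KSh 538,000 (q = 2 of N = 5).
Log shortfalls: ln(591300/196000) = 1.1042; ln(591300/538000) = 0.0945.
W = 1.198674 / 5 = 0.240.

0.240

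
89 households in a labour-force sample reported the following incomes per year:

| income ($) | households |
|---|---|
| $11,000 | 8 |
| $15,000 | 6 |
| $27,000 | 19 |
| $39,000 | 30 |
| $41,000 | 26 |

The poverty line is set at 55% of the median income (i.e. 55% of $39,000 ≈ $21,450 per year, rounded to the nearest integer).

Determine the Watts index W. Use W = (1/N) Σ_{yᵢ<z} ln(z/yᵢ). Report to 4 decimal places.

0.0841

Below the line: 8×$11,000, 6×$15,000 (q = 14 of N = 89).
ln(z/y) terms: ln(21450/11000) = 0.6678 (×8); ln(21450/15000) = 0.3577 (×6).
W = 7.488682 / 89 = 0.0841.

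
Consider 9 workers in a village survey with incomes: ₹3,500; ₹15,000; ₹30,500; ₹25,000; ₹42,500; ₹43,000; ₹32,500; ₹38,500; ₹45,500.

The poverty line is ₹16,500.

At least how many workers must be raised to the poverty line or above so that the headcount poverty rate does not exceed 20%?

1

Currently q = 2 of N = 9 are below the line (H = 0.222).
A headcount ratio of at most 20% allows at most ⌊0.20 × 9⌋ = 1 poor workers.
So at least 2 − 1 = 1 must be lifted.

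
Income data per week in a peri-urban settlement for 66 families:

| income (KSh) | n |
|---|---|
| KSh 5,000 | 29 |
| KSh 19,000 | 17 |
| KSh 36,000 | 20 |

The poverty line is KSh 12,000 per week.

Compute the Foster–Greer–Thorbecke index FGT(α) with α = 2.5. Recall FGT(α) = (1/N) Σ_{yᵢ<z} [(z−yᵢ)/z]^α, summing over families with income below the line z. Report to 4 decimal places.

0.1142

Below z: 29×KSh 5,000 (q = 29 of N = 66).
Gap ratios (z−y)/z: (12000−5000)/12000 = 0.5833 (×29).
Raised to α = 2.5: 0.25989 (×29).
Sum = 7.536852; FGT(2.5) = 7.536852 / 66 = 0.1142.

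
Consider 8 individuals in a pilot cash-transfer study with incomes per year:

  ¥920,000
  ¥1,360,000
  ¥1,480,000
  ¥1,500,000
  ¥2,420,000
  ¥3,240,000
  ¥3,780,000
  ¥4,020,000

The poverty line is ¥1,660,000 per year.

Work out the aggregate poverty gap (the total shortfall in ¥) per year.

¥1,380,000

Below z: ¥920,000, ¥1,360,000, ¥1,480,000, ¥1,500,000 (q = 4 of N = 8).
Individual gaps: 1660000−920000 = 740000; 1660000−1360000 = 300000; 1660000−1480000 = 180000; 1660000−1500000 = 160000.
Aggregate gap = ¥1,380,000.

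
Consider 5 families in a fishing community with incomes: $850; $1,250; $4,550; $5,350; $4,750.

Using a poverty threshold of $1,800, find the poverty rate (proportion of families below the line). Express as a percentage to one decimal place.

2 of the 5 families have income below $1,800.
H = 2/5 = 40.0%.

40.0%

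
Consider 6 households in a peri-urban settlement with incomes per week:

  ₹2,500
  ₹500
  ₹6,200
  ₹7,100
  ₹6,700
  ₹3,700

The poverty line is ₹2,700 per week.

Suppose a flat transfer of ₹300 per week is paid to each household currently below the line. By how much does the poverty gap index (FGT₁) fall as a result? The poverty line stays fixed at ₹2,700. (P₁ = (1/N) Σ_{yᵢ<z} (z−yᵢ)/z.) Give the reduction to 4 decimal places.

Before: below the line — ₹500, ₹2,500; poverty gap index (FGT₁) = 0.148148.
After the ₹300 transfer: below the line — ₹800; poverty gap index (FGT₁) = 0.117284.
Reduction = 0.148148 − 0.117284 = 0.0309.

0.0309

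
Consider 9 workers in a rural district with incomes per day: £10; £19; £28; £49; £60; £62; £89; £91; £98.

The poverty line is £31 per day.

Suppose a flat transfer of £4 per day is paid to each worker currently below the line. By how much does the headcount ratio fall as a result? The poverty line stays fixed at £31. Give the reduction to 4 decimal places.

Before: below the line — £10, £19, £28; headcount ratio = 0.333333.
After the £4 transfer: below the line — £14, £23; headcount ratio = 0.222222.
Reduction = 0.333333 − 0.222222 = 0.1111.

0.1111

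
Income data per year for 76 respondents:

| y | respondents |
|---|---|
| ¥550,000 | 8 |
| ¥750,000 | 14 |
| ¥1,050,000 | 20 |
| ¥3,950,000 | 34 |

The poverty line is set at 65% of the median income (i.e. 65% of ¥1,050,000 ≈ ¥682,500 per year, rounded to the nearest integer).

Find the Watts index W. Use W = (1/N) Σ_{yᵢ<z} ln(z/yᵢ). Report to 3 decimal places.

Below z: 8×¥550,000 (q = 8 of N = 76).
Log shortfalls: ln(682500/550000) = 0.2158 (×8).
W = 1.726754 / 76 = 0.023.

0.023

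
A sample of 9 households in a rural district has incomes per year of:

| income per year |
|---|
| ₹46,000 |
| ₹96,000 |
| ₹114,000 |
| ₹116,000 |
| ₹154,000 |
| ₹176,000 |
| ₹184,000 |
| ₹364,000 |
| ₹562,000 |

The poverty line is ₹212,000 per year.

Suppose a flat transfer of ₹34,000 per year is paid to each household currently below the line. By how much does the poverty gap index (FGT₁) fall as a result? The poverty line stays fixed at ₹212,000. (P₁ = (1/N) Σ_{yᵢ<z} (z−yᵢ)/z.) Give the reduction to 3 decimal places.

Before: below the line — ₹46,000, ₹96,000, ₹114,000, ₹116,000, ₹154,000, ₹176,000, ₹184,000; poverty gap index (FGT₁) = 0.31342.
After the ₹34,000 transfer: below the line — ₹80,000, ₹130,000, ₹148,000, ₹150,000, ₹188,000, ₹210,000; poverty gap index (FGT₁) = 0.19182.
Reduction = 0.31342 − 0.19182 = 0.122.

0.122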